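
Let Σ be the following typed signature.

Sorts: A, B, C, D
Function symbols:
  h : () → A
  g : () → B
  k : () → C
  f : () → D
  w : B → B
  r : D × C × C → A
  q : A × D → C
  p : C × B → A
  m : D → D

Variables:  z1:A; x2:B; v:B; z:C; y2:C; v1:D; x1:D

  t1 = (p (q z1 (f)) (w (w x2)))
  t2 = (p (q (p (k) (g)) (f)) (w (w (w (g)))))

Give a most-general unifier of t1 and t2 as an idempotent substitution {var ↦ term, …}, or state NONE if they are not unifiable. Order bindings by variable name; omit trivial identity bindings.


{x2 ↦ (w (g)), z1 ↦ (p (k) (g))}


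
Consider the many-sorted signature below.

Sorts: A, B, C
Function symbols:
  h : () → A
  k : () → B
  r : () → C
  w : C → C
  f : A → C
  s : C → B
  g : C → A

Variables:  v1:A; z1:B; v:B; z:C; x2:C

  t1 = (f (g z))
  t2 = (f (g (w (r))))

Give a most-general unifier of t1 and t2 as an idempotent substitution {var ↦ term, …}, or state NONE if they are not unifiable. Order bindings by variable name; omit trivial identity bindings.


{z ↦ (w (r))}


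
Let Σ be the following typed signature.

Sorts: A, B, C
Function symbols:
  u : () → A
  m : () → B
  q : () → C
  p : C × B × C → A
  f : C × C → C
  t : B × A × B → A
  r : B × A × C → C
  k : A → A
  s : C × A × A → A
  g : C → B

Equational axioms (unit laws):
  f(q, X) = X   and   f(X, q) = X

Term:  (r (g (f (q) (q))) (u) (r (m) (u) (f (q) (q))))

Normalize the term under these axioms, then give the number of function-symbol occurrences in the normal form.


1. (r (g (f (q) (q))) (u) (r (m) (u) (f (q) (q))))  →  (r (g (q)) (u) (r (m) (u) (f (q) (q))))
2. (r (g (q)) (u) (r (m) (u) (f (q) (q))))  →  (r (g (q)) (u) (r (m) (u) (q)))
normal form: (r (g (q)) (u) (r (m) (u) (q)))

size = 8


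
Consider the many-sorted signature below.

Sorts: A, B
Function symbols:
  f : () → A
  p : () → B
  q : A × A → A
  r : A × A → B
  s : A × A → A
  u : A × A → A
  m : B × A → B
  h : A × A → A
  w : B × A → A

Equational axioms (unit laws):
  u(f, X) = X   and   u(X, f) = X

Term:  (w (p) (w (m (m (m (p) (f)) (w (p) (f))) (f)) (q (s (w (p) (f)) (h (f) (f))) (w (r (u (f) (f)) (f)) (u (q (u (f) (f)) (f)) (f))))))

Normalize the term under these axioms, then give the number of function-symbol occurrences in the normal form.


1. (w (p) (w (m (m (m (p) (f)) (w (p) (f))) (f)) (q (s (w (p) (f)) (h (f) (f))) (w (r (u (f) (f)) (f)) (u (q (u (f) (f)) (f)) (f))))))  →  (w (p) (w (m (m (m (p) (f)) (w (p) (f))) (f)) (q (s (w (p) (f)) (h (f) (f))) (w (r (f) (f)) (u (q (u (f) (f)) (f)) (f))))))
2. (w (p) (w (m (m (m (p) (f)) (w (p) (f))) (f)) (q (s (w (p) (f)) (h (f) (f))) (w (r (f) (f)) (u (q (u (f) (f)) (f)) (f))))))  →  (w (p) (w (m (m (m (p) (f)) (w (p) (f))) (f)) (q (s (w (p) (f)) (h (f) (f))) (w (r (f) (f)) (q (u (f) (f)) (f))))))
3. (w (p) (w (m (m (m (p) (f)) (w (p) (f))) (f)) (q (s (w (p) (f)) (h (f) (f))) (w (r (f) (f)) (q (u (f) (f)) (f))))))  →  (w (p) (w (m (m (m (p) (f)) (w (p) (f))) (f)) (q (s (w (p) (f)) (h (f) (f))) (w (r (f) (f)) (q (f) (f))))))
normal form: (w (p) (w (m (m (m (p) (f)) (w (p) (f))) (f)) (q (s (w (p) (f)) (h (f) (f))) (w (r (f) (f)) (q (f) (f))))))

size = 27


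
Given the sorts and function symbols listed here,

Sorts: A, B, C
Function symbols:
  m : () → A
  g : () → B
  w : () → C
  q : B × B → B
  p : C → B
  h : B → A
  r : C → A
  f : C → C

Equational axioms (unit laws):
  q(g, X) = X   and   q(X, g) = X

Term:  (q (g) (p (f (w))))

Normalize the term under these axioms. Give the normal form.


normal form = (p (f (w)))

1. (q (g) (p (f (w))))  →  (p (f (w)))


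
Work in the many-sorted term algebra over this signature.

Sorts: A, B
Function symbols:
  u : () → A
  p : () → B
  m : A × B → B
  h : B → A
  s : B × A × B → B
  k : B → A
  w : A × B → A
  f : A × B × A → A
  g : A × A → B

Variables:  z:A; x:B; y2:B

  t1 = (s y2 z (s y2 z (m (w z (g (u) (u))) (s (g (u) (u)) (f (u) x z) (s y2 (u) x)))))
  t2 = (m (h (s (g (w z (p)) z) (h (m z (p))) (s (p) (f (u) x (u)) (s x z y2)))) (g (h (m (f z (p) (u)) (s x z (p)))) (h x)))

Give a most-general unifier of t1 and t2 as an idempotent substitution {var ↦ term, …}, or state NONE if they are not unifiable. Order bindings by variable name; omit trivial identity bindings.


NONE (not unifiable)

head clash or occurs-check failure — not unifiable


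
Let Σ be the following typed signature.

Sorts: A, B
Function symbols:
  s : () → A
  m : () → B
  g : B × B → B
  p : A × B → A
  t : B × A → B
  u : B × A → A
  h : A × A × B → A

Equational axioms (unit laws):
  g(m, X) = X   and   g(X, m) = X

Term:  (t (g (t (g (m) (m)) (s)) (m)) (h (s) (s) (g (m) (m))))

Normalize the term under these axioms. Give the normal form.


1. (t (g (t (g (m) (m)) (s)) (m)) (h (s) (s) (g (m) (m))))  →  (t (t (g (m) (m)) (s)) (h (s) (s) (g (m) (m))))
2. (t (t (g (m) (m)) (s)) (h (s) (s) (g (m) (m))))  →  (t (t (m) (s)) (h (s) (s) (g (m) (m))))
3. (t (t (m) (s)) (h (s) (s) (g (m) (m))))  →  (t (t (m) (s)) (h (s) (s) (m)))

normal form = (t (t (m) (s)) (h (s) (s) (m)))


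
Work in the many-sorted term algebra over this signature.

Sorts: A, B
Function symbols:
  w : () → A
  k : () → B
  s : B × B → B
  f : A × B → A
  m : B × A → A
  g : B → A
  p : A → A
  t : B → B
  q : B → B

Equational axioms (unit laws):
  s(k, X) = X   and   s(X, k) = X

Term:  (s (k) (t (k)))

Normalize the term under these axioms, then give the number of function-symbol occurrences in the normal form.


size = 2

1. (s (k) (t (k)))  →  (t (k))
normal form: (t (k))


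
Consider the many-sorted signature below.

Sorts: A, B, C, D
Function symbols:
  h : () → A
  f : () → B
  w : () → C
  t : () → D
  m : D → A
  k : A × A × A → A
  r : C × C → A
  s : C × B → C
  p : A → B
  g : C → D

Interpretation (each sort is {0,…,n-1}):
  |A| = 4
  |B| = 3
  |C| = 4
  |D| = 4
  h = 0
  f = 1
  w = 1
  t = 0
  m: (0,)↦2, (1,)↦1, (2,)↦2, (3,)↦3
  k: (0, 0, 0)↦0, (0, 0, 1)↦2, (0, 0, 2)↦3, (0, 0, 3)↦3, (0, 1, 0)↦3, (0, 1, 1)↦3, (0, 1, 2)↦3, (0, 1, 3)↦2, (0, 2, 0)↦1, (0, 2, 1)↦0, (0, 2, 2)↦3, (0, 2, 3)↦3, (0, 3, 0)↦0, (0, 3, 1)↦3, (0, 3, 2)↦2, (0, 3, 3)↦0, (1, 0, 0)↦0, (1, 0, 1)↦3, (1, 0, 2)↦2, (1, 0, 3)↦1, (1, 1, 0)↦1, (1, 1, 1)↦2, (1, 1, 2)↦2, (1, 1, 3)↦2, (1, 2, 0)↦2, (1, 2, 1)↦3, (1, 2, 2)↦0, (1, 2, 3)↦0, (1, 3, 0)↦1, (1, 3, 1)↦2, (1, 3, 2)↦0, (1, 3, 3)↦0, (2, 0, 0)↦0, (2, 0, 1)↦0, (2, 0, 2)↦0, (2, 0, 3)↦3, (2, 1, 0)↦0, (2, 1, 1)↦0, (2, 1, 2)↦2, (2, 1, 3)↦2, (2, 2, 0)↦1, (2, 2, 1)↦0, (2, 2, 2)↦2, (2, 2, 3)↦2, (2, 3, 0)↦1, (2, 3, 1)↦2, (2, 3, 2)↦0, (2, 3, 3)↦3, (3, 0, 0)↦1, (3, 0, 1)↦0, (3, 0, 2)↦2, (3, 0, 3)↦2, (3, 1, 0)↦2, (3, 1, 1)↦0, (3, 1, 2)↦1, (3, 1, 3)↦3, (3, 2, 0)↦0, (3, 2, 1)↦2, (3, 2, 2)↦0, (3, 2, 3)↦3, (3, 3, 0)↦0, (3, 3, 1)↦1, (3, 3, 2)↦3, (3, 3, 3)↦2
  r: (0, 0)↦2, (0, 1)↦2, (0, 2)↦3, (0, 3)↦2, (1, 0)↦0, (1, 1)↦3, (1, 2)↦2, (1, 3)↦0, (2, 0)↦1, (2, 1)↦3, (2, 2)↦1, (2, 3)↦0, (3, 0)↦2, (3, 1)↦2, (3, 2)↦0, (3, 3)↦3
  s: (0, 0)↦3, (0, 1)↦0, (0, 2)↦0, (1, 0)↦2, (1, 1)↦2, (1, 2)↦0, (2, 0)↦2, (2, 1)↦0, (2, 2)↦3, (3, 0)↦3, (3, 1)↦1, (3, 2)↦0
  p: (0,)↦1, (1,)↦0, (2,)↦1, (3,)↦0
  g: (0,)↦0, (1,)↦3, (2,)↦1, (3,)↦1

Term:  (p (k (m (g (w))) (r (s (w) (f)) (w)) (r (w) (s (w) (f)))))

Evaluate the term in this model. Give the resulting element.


value = 0

  w = 1
  (g (w)) = g(1,) = 3
  (m (g (w))) = m(3,) = 3
  w = 1
  f = 1
  (s (w) (f)) = s(1, 1) = 2
  w = 1
  (r (s (w) (f)) (w)) = r(2, 1) = 3
  w = 1
  w = 1
  f = 1
  (s (w) (f)) = s(1, 1) = 2
  (r (w) (s (w) (f))) = r(1, 2) = 2
  (k (m (g (w))) (r (s (w) (f)) (w)) (r (w) (s (w) (f)))) = k(3, 3, 2) = 3
  (p (k (m (g (w))) (r (s (w) (f)) (w)) (r (w) (s (w) (f))))) = p(3,) = 0


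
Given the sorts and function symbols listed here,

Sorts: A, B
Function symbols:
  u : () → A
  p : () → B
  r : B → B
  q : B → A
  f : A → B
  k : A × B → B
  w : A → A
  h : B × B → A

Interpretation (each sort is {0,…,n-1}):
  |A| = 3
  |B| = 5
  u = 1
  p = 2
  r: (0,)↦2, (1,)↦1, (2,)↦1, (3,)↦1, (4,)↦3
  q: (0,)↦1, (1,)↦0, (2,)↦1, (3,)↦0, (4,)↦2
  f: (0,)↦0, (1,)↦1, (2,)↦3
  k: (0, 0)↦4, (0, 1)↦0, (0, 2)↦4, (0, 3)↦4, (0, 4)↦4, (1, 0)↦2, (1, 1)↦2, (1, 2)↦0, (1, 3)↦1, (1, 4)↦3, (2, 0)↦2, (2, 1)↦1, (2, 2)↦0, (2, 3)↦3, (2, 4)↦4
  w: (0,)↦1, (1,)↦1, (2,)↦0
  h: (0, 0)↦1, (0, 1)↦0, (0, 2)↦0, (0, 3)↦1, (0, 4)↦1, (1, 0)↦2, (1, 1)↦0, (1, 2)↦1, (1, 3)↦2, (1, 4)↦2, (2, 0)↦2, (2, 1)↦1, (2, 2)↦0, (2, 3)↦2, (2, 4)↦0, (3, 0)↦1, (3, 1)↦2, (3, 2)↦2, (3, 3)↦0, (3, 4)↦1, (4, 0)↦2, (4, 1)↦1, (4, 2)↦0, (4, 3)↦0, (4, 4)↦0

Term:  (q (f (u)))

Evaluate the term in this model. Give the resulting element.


  u = 1
  (f (u)) = f(1,) = 1
  (q (f (u))) = q(1,) = 0

value = 0


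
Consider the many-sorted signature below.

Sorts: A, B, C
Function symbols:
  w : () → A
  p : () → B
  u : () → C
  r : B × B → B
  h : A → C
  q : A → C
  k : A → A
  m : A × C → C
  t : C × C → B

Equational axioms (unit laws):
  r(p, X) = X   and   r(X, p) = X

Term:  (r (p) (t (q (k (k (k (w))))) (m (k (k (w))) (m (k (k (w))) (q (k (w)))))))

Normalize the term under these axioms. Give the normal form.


1. (r (p) (t (q (k (k (k (w))))) (m (k (k (w))) (m (k (k (w))) (q (k (w)))))))  →  (t (q (k (k (k (w))))) (m (k (k (w))) (m (k (k (w))) (q (k (w))))))

normal form = (t (q (k (k (k (w))))) (m (k (k (w))) (m (k (k (w))) (q (k (w))))))


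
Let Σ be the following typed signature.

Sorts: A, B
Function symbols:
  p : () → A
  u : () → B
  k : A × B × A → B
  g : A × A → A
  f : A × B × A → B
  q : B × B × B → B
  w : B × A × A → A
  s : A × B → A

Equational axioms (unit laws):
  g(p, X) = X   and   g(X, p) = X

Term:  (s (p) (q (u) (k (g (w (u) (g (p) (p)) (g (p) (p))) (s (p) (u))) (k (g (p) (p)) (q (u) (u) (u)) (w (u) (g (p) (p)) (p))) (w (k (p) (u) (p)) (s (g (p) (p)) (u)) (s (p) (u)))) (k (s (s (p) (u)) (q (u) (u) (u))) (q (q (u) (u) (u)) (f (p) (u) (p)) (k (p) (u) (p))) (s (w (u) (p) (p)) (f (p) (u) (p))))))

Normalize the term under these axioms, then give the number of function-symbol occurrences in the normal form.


size = 65

1. (s (p) (q (u) (k (g (w (u) (g (p) (p)) (g (p) (p))) (s (p) (u))) (k (g (p) (p)) (q (u) (u) (u)) (w (u) (g (p) (p)) (p))) (w (k (p) (u) (p)) (s (g (p) (p)) (u)) (s (p) (u)))) (k (s (s (p) (u)) (q (u) (u) (u))) (q (q (u) (u) (u)) (f (p) (u) (p)) (k (p) (u) (p))) (s (w (u) (p) (p)) (f (p) (u) (p))))))  →  (s (p) (q (u) (k (g (w (u) (p) (g (p) (p))) (s (p) (u))) (k (g (p) (p)) (q (u) (u) (u)) (w (u) (g (p) (p)) (p))) (w (k (p) (u) (p)) (s (g (p) (p)) (u)) (s (p) (u)))) (k (s (s (p) (u)) (q (u) (u) (u))) (q (q (u) (u) (u)) (f (p) (u) (p)) (k (p) (u) (p))) (s (w (u) (p) (p)) (f (p) (u) (p))))))
2. (s (p) (q (u) (k (g (w (u) (p) (g (p) (p))) (s (p) (u))) (k (g (p) (p)) (q (u) (u) (u)) (w (u) (g (p) (p)) (p))) (w (k (p) (u) (p)) (s (g (p) (p)) (u)) (s (p) (u)))) (k (s (s (p) (u)) (q (u) (u) (u))) (q (q (u) (u) (u)) (f (p) (u) (p)) (k (p) (u) (p))) (s (w (u) (p) (p)) (f (p) (u) (p))))))  →  (s (p) (q (u) (k (g (w (u) (p) (p)) (s (p) (u))) (k (g (p) (p)) (q (u) (u) (u)) (w (u) (g (p) (p)) (p))) (w (k (p) (u) (p)) (s (g (p) (p)) (u)) (s (p) (u)))) (k (s (s (p) (u)) (q (u) (u) (u))) (q (q (u) (u) (u)) (f (p) (u) (p)) (k (p) (u) (p))) (s (w (u) (p) (p)) (f (p) (u) (p))))))
3. (s (p) (q (u) (k (g (w (u) (p) (p)) (s (p) (u))) (k (g (p) (p)) (q (u) (u) (u)) (w (u) (g (p) (p)) (p))) (w (k (p) (u) (p)) (s (g (p) (p)) (u)) (s (p) (u)))) (k (s (s (p) (u)) (q (u) (u) (u))) (q (q (u) (u) (u)) (f (p) (u) (p)) (k (p) (u) (p))) (s (w (u) (p) (p)) (f (p) (u) (p))))))  →  (s (p) (q (u) (k (g (w (u) (p) (p)) (s (p) (u))) (k (p) (q (u) (u) (u)) (w (u) (g (p) (p)) (p))) (w (k (p) (u) (p)) (s (g (p) (p)) (u)) (s (p) (u)))) (k (s (s (p) (u)) (q (u) (u) (u))) (q (q (u) (u) (u)) (f (p) (u) (p)) (k (p) (u) (p))) (s (w (u) (p) (p)) (f (p) (u) (p))))))
4. (s (p) (q (u) (k (g (w (u) (p) (p)) (s (p) (u))) (k (p) (q (u) (u) (u)) (w (u) (g (p) (p)) (p))) (w (k (p) (u) (p)) (s (g (p) (p)) (u)) (s (p) (u)))) (k (s (s (p) (u)) (q (u) (u) (u))) (q (q (u) (u) (u)) (f (p) (u) (p)) (k (p) (u) (p))) (s (w (u) (p) (p)) (f (p) (u) (p))))))  →  (s (p) (q (u) (k (g (w (u) (p) (p)) (s (p) (u))) (k (p) (q (u) (u) (u)) (w (u) (p) (p))) (w (k (p) (u) (p)) (s (g (p) (p)) (u)) (s (p) (u)))) (k (s (s (p) (u)) (q (u) (u) (u))) (q (q (u) (u) (u)) (f (p) (u) (p)) (k (p) (u) (p))) (s (w (u) (p) (p)) (f (p) (u) (p))))))
5. (s (p) (q (u) (k (g (w (u) (p) (p)) (s (p) (u))) (k (p) (q (u) (u) (u)) (w (u) (p) (p))) (w (k (p) (u) (p)) (s (g (p) (p)) (u)) (s (p) (u)))) (k (s (s (p) (u)) (q (u) (u) (u))) (q (q (u) (u) (u)) (f (p) (u) (p)) (k (p) (u) (p))) (s (w (u) (p) (p)) (f (p) (u) (p))))))  →  (s (p) (q (u) (k (g (w (u) (p) (p)) (s (p) (u))) (k (p) (q (u) (u) (u)) (w (u) (p) (p))) (w (k (p) (u) (p)) (s (p) (u)) (s (p) (u)))) (k (s (s (p) (u)) (q (u) (u) (u))) (q (q (u) (u) (u)) (f (p) (u) (p)) (k (p) (u) (p))) (s (w (u) (p) (p)) (f (p) (u) (p))))))
normal form: (s (p) (q (u) (k (g (w (u) (p) (p)) (s (p) (u))) (k (p) (q (u) (u) (u)) (w (u) (p) (p))) (w (k (p) (u) (p)) (s (p) (u)) (s (p) (u)))) (k (s (s (p) (u)) (q (u) (u) (u))) (q (q (u) (u) (u)) (f (p) (u) (p)) (k (p) (u) (p))) (s (w (u) (p) (p)) (f (p) (u) (p))))))


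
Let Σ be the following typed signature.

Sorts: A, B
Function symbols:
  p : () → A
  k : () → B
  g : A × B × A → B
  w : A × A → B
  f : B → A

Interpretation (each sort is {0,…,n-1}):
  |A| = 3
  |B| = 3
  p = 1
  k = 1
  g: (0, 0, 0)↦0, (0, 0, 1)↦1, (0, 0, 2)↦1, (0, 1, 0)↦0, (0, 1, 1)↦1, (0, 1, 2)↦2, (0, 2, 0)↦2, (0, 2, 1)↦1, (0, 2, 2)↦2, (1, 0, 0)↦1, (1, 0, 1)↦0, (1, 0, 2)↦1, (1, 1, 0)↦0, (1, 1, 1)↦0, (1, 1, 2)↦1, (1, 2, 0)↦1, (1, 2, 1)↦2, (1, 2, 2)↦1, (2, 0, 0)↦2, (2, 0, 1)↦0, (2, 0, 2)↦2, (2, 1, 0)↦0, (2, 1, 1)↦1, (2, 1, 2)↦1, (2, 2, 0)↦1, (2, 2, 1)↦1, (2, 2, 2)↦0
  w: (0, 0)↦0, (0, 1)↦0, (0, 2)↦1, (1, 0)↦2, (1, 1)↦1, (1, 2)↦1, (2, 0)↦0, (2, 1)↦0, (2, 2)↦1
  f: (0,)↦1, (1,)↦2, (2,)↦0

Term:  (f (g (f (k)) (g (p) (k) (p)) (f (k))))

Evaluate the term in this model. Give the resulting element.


  k = 1
  (f (k)) = f(1,) = 2
  p = 1
  k = 1
  p = 1
  (g (p) (k) (p)) = g(1, 1, 1) = 0
  k = 1
  (f (k)) = f(1,) = 2
  (g (f (k)) (g (p) (k) (p)) (f (k))) = g(2, 0, 2) = 2
  (f (g (f (k)) (g (p) (k) (p)) (f (k)))) = f(2,) = 0

value = 0


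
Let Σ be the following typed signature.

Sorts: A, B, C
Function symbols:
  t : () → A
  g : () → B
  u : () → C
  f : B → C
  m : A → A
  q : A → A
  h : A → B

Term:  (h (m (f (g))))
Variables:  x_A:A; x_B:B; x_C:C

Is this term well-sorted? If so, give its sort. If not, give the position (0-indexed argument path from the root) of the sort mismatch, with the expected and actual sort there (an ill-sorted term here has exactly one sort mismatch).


      (g) : B
    (f (g)) : C
  (m (f (g))) : ✗ arg 0 at [0, 0] has sort C, expected A

ill-sorted at position [0, 0]: expected A, got C


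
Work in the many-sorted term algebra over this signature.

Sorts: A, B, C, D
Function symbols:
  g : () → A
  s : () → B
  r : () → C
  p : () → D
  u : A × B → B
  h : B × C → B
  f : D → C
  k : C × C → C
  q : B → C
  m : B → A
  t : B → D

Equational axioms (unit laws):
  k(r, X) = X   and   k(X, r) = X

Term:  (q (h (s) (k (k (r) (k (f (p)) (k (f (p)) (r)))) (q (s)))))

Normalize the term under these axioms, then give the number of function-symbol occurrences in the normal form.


1. (q (h (s) (k (k (r) (k (f (p)) (k (f (p)) (r)))) (q (s)))))  →  (q (h (s) (k (k (f (p)) (k (f (p)) (r))) (q (s)))))
2. (q (h (s) (k (k (f (p)) (k (f (p)) (r))) (q (s)))))  →  (q (h (s) (k (k (f (p)) (f (p))) (q (s)))))
normal form: (q (h (s) (k (k (f (p)) (f (p))) (q (s)))))

size = 11


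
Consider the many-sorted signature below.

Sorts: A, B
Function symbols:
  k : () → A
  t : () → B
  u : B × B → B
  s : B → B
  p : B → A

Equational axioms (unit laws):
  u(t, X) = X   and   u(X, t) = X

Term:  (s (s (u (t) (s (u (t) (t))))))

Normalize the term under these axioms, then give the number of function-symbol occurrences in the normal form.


1. (s (s (u (t) (s (u (t) (t))))))  →  (s (s (s (u (t) (t)))))
2. (s (s (s (u (t) (t)))))  →  (s (s (s (t))))
normal form: (s (s (s (t))))

size = 4


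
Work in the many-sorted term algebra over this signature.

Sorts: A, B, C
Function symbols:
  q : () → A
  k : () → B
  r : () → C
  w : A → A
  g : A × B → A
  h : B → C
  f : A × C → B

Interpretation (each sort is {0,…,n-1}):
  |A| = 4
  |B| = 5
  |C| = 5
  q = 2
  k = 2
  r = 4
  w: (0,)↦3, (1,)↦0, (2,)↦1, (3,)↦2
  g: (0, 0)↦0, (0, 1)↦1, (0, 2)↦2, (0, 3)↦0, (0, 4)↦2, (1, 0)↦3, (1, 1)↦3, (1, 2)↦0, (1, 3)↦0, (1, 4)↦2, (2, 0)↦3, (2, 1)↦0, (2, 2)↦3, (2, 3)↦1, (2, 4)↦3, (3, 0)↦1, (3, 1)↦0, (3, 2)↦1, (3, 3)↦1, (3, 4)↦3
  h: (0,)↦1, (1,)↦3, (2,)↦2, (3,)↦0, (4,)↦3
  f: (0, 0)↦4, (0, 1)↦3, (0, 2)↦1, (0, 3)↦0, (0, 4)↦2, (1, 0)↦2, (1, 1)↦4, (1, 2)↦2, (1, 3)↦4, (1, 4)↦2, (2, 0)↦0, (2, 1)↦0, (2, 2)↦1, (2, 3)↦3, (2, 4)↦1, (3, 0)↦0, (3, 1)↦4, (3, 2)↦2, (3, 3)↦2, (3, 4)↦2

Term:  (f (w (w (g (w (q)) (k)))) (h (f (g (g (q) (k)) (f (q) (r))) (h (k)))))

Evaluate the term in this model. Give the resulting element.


value = 3

  q = 2
  (w (q)) = w(2,) = 1
  k = 2
  (g (w (q)) (k)) = g(1, 2) = 0
  (w (g (w (q)) (k))) = w(0,) = 3
  (w (w (g (w (q)) (k)))) = w(3,) = 2
  q = 2
  k = 2
  (g (q) (k)) = g(2, 2) = 3
  q = 2
  r = 4
  (f (q) (r)) = f(2, 4) = 1
  (g (g (q) (k)) (f (q) (r))) = g(3, 1) = 0
  k = 2
  (h (k)) = h(2,) = 2
  (f (g (g (q) (k)) (f (q) (r))) (h (k))) = f(0, 2) = 1
  (h (f (g (g (q) (k)) (f (q) (r))) (h (k)))) = h(1,) = 3
  (f (w (w (g (w (q)) (k)))) (h (f (g (g (q) (k)) (f (q) (r))) (h (k))))) = f(2, 3) = 3


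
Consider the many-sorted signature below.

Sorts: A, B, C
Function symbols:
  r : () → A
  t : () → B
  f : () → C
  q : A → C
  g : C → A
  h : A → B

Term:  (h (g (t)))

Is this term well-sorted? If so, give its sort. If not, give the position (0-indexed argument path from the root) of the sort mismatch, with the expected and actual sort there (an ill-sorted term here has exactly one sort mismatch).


    (t) : B
  (g (t)) : ✗ arg 0 at [0, 0] has sort B, expected C

ill-sorted at position [0, 0]: expected C, got B


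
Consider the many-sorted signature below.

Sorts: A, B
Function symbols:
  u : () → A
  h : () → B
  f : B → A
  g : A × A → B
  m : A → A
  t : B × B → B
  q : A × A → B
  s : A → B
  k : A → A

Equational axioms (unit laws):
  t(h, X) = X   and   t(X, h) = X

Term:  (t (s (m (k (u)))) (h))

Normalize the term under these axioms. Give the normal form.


1. (t (s (m (k (u)))) (h))  →  (s (m (k (u))))

normal form = (s (m (k (u))))


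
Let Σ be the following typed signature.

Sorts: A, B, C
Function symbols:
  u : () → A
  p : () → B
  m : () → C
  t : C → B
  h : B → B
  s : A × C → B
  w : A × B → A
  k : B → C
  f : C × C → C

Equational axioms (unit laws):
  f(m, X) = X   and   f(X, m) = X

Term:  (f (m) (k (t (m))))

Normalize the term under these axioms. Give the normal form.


normal form = (k (t (m)))

1. (f (m) (k (t (m))))  →  (k (t (m)))


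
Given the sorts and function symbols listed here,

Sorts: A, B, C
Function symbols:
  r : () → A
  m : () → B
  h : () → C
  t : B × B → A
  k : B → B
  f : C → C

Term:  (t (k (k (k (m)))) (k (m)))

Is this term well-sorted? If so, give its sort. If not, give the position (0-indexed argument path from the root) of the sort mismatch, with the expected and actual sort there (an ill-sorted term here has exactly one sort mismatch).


        (m) : B
      (k (m)) : B
    (k (k (m))) : B
  (k (k (k (m)))) : B
    (m) : B
  (k (m)) : B
(t (k (k (k (m)))) (k (m))) : A

well-sorted; sort = A


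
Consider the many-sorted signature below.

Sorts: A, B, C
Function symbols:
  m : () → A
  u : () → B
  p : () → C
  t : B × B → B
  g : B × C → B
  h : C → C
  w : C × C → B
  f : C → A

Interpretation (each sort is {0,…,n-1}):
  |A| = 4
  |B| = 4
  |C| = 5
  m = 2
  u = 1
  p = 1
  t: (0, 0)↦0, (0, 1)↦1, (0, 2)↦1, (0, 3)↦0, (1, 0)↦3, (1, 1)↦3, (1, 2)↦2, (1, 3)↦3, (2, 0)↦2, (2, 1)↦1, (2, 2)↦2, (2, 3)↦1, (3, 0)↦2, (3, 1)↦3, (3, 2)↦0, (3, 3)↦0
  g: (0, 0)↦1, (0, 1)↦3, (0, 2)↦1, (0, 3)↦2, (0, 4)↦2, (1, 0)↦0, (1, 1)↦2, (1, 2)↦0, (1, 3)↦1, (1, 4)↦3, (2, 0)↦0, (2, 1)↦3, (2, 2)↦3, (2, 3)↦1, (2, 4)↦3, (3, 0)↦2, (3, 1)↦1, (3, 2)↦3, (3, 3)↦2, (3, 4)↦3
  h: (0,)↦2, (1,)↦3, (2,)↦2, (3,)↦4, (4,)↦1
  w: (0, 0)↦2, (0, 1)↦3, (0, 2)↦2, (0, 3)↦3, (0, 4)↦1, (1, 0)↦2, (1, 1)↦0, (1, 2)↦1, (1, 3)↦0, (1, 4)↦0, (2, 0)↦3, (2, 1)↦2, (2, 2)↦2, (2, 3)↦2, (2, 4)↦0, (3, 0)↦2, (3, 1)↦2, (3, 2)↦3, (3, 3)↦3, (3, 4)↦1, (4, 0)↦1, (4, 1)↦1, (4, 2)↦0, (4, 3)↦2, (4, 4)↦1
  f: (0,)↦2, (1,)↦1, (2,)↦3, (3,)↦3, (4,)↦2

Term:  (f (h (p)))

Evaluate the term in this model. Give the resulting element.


value = 3

  p = 1
  (h (p)) = h(1,) = 3
  (f (h (p))) = f(3,) = 3


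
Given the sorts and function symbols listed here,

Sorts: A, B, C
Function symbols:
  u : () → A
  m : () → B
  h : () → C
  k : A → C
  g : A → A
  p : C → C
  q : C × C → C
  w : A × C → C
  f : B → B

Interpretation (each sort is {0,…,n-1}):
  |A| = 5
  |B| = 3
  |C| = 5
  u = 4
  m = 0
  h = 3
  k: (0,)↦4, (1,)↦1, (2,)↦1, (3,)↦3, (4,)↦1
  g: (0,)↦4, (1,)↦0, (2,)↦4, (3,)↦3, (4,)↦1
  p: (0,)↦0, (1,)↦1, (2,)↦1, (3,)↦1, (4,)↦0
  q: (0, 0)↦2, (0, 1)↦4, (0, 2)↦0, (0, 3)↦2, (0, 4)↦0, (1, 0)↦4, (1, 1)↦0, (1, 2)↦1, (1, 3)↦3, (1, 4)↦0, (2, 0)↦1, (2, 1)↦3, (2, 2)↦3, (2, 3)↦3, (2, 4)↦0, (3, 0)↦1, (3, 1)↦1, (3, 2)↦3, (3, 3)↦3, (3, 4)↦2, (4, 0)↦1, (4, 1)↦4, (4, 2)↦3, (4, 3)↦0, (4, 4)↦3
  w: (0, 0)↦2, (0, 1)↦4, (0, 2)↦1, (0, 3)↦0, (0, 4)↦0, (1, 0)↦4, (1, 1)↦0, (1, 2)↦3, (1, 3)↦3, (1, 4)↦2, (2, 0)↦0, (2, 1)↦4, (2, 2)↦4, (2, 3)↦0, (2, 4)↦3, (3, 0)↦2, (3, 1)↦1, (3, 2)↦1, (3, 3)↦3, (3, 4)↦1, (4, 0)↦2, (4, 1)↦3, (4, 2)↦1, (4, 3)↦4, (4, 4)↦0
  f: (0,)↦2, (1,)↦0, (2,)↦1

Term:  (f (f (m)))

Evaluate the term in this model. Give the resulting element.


value = 1

  m = 0
  (f (m)) = f(0,) = 2
  (f (f (m))) = f(2,) = 1


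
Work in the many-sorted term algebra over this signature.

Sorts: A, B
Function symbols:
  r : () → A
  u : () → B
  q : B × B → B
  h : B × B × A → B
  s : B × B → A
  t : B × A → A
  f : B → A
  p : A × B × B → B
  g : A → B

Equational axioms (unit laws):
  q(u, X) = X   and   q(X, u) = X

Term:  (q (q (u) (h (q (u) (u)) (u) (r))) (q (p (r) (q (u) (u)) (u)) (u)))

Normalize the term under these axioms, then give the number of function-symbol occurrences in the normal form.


1. (q (q (u) (h (q (u) (u)) (u) (r))) (q (p (r) (q (u) (u)) (u)) (u)))  →  (q (h (q (u) (u)) (u) (r)) (q (p (r) (q (u) (u)) (u)) (u)))
2. (q (h (q (u) (u)) (u) (r)) (q (p (r) (q (u) (u)) (u)) (u)))  →  (q (h (u) (u) (r)) (q (p (r) (q (u) (u)) (u)) (u)))
3. (q (h (u) (u) (r)) (q (p (r) (q (u) (u)) (u)) (u)))  →  (q (h (u) (u) (r)) (p (r) (q (u) (u)) (u)))
4. (q (h (u) (u) (r)) (p (r) (q (u) (u)) (u)))  →  (q (h (u) (u) (r)) (p (r) (u) (u)))
normal form: (q (h (u) (u) (r)) (p (r) (u) (u)))

size = 9


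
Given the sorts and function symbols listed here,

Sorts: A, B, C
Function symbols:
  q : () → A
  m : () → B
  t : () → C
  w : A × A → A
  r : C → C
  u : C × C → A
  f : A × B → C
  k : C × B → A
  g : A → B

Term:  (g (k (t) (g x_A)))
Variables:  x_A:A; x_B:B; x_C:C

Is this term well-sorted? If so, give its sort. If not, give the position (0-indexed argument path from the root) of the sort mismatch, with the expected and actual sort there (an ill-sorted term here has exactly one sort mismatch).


    (t) : C
      x_A : A
    (g x_A) : B
  (k (t) (g x_A)) : A
(g (k (t) (g x_A))) : B

well-sorted; sort = B


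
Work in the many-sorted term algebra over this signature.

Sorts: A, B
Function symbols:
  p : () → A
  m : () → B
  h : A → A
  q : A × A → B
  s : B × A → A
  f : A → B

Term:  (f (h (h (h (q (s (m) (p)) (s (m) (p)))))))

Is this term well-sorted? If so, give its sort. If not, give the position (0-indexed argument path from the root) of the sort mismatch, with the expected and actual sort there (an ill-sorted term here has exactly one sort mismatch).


            (m) : B
            (p) : A
          (s (m) (p)) : A
            (m) : B
            (p) : A
          (s (m) (p)) : A
        (q (s (m) (p)) (s (m) (p))) : B
      (h (q (s (m) (p)) (s (m) (p)))) : ✗ arg 0 at [0, 0, 0, 0] has sort B, expected A

ill-sorted at position [0, 0, 0, 0]: expected A, got B


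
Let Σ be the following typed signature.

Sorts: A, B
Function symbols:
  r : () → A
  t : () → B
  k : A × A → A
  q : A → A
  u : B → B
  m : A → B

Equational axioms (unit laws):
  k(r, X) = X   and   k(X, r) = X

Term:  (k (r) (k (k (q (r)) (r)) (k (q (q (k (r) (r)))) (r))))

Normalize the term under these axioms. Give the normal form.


1. (k (r) (k (k (q (r)) (r)) (k (q (q (k (r) (r)))) (r))))  →  (k (k (q (r)) (r)) (k (q (q (k (r) (r)))) (r)))
2. (k (k (q (r)) (r)) (k (q (q (k (r) (r)))) (r)))  →  (k (q (r)) (k (q (q (k (r) (r)))) (r)))
3. (k (q (r)) (k (q (q (k (r) (r)))) (r)))  →  (k (q (r)) (q (q (k (r) (r)))))
4. (k (q (r)) (q (q (k (r) (r)))))  →  (k (q (r)) (q (q (r))))

normal form = (k (q (r)) (q (q (r))))


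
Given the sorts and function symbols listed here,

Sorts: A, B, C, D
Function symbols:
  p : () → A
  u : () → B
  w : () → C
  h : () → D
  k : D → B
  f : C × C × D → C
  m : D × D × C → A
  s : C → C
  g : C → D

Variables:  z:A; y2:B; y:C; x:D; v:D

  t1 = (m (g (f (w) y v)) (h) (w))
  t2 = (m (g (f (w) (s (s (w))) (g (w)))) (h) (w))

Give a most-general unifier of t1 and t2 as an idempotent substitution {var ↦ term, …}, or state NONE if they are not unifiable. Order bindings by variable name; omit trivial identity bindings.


{v ↦ (g (w)), y ↦ (s (s (w)))}


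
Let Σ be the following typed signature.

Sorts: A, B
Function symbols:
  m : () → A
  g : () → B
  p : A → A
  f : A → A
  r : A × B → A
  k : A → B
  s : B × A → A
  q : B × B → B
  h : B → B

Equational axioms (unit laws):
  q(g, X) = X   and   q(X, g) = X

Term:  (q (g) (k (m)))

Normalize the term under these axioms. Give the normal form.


normal form = (k (m))

1. (q (g) (k (m)))  →  (k (m))


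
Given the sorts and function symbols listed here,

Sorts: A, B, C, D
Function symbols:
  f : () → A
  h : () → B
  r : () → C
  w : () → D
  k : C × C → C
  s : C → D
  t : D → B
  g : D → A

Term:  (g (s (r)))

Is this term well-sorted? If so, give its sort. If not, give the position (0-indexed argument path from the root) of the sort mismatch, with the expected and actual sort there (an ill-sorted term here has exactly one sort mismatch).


well-sorted; sort = A

    (r) : C
  (s (r)) : D
(g (s (r))) : A


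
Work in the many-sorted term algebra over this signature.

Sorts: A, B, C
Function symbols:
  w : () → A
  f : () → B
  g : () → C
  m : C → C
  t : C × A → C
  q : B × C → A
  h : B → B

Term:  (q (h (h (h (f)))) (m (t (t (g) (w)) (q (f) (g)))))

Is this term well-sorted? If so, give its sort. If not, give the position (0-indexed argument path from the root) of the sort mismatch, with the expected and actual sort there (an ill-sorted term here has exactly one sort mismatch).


        (f) : B
      (h (f)) : B
    (h (h (f))) : B
  (h (h (h (f)))) : B
        (g) : C
        (w) : A
      (t (g) (w)) : C
        (f) : B
        (g) : C
      (q (f) (g)) : A
    (t (t (g) (w)) (q (f) (g))) : C
  (m (t (t (g) (w)) (q (f) (g)))) : C
(q (h (h (h (f)))) (m (t (t (g) (w)) (q (f) (g))))) : A

well-sorted; sort = A


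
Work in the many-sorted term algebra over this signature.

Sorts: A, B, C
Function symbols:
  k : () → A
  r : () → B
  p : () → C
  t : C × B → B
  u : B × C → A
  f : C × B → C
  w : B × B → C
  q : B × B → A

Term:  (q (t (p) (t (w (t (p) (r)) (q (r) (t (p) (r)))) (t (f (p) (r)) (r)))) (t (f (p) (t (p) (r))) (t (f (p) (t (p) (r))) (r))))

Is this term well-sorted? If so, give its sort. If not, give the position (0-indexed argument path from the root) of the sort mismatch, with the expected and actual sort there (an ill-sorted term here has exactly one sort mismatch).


ill-sorted at position [0, 1, 0, 1]: expected B, got A

    (p) : C
          (p) : C
          (r) : B
        (t (p) (r)) : B
          (r) : B
            (p) : C
            (r) : B
          (t (p) (r)) : B
        (q (r) (t (p) (r))) : A
      (w (t (p) (r)) (q (r) (t (p) (r)))) : ✗ arg 1 at [0, 1, 0, 1] has sort A, expected B
          (p) : C
          (r) : B
        (f (p) (r)) : C
        (r) : B
      (t (f (p) (r)) (r)) : B
      (p) : C
        (p) : C
        (r) : B
      (t (p) (r)) : B
    (f (p) (t (p) (r))) : C
        (p) : C
          (p) : C
          (r) : B
        (t (p) (r)) : B
      (f (p) (t (p) (r))) : C
      (r) : B
    (t (f (p) (t (p) (r))) (r)) : B
  (t (f (p) (t (p) (r))) (t (f (p) (t (p) (r))) (r))) : B


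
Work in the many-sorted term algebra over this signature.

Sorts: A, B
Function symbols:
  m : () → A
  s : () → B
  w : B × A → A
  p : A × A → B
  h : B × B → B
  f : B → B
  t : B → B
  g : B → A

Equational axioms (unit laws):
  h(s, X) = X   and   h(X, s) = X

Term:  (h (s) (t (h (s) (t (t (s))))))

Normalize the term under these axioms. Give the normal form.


1. (h (s) (t (h (s) (t (t (s))))))  →  (t (h (s) (t (t (s)))))
2. (t (h (s) (t (t (s)))))  →  (t (t (t (s))))

normal form = (t (t (t (s))))


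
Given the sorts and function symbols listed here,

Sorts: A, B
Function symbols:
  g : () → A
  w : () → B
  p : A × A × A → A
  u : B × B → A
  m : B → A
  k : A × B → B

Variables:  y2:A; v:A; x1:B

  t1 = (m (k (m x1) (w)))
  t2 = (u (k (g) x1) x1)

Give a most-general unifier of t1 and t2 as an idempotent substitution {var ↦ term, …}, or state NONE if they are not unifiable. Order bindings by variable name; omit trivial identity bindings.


NONE (not unifiable)

head clash or occurs-check failure — not unifiable


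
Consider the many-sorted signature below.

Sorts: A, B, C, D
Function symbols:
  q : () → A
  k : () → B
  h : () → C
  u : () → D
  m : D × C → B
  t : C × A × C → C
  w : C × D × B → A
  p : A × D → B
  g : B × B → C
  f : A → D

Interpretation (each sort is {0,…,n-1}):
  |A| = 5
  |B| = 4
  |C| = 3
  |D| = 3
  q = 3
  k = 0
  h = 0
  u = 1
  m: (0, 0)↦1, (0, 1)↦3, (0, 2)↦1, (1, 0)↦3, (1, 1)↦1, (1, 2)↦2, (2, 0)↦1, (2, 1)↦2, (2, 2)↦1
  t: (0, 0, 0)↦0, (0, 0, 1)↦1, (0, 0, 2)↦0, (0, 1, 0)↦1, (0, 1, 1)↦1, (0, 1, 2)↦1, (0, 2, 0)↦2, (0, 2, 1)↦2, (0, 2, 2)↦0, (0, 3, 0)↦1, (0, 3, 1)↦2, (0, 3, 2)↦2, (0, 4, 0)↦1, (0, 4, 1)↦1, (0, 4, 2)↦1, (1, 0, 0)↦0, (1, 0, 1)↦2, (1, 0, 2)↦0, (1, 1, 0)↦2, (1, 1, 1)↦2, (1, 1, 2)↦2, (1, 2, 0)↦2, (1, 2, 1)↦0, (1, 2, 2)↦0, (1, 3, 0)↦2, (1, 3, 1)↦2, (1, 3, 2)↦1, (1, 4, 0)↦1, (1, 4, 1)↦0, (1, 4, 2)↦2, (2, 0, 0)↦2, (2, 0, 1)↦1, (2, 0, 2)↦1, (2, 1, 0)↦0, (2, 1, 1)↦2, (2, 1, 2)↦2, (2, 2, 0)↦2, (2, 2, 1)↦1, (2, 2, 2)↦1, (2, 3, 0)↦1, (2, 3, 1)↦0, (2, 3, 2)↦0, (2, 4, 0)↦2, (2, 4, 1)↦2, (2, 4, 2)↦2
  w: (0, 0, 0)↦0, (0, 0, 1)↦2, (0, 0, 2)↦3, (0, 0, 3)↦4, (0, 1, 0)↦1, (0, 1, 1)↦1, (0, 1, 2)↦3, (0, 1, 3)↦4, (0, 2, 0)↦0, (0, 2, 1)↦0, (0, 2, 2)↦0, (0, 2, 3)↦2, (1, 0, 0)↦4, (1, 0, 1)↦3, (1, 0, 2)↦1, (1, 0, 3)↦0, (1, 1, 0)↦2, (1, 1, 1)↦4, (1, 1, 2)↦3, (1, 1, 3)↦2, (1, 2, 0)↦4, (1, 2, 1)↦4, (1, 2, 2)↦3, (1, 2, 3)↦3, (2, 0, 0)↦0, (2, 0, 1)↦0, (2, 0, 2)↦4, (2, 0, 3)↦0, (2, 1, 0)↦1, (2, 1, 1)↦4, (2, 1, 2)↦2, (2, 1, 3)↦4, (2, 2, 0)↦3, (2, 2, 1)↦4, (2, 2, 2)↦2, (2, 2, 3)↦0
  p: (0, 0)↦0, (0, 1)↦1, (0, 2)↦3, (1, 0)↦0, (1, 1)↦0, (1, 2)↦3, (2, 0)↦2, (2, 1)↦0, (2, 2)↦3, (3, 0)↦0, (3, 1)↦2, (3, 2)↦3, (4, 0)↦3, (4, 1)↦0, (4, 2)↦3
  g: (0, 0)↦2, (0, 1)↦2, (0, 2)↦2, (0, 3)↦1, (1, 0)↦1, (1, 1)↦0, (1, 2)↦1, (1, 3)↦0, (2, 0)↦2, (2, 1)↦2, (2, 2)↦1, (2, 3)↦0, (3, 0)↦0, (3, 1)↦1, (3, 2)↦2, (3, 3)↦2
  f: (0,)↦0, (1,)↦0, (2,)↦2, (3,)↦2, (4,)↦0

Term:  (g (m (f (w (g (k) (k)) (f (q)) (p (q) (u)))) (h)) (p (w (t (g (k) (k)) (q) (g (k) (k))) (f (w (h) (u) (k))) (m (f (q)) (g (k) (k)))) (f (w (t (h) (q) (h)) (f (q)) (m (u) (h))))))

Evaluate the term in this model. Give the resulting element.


value = 0

  k = 0
  k = 0
  (g (k) (k)) = g(0, 0) = 2
  q = 3
  (f (q)) = f(3,) = 2
  q = 3
  u = 1
  (p (q) (u)) = p(3, 1) = 2
  (w (g (k) (k)) (f (q)) (p (q) (u))) = w(2, 2, 2) = 2
  (f (w (g (k) (k)) (f (q)) (p (q) (u)))) = f(2,) = 2
  h = 0
  (m (f (w (g (k) (k)) (f (q)) (p (q) (u)))) (h)) = m(2, 0) = 1
  k = 0
  k = 0
  (g (k) (k)) = g(0, 0) = 2
  q = 3
  k = 0
  k = 0
  (g (k) (k)) = g(0, 0) = 2
  (t (g (k) (k)) (q) (g (k) (k))) = t(2, 3, 2) = 0
  h = 0
  u = 1
  k = 0
  (w (h) (u) (k)) = w(0, 1, 0) = 1
  (f (w (h) (u) (k))) = f(1,) = 0
  q = 3
  (f (q)) = f(3,) = 2
  k = 0
  k = 0
  (g (k) (k)) = g(0, 0) = 2
  (m (f (q)) (g (k) (k))) = m(2, 2) = 1
  (w (t (g (k) (k)) (q) (g (k) (k))) (f (w (h) (u) (k))) (m (f (q)) (g (k) (k)))) = w(0, 0, 1) = 2
  h = 0
  q = 3
  h = 0
  (t (h) (q) (h)) = t(0, 3, 0) = 1
  q = 3
  (f (q)) = f(3,) = 2
  u = 1
  h = 0
  (m (u) (h)) = m(1, 0) = 3
  (w (t (h) (q) (h)) (f (q)) (m (u) (h))) = w(1, 2, 3) = 3
  (f (w (t (h) (q) (h)) (f (q)) (m (u) (h)))) = f(3,) = 2
  (p (w (t (g (k) (k)) (q) (g (k) (k))) (f (w (h) (u) (k))) (m (f (q)) (g (k) (k)))) (f (w (t (h) (q) (h)) (f (q)) (m (u) (h))))) = p(2, 2) = 3
  (g (m (f (w (g (k) (k)) (f (q)) (p (q) (u)))) (h)) (p (w (t (g (k) (k)) (q) (g (k) (k))) (f (w (h) (u) (k))) (m (f (q)) (g (k) (k)))) (f (w (t (h) (q) (h)) (f (q)) (m (u) (h)))))) = g(1, 3) = 0


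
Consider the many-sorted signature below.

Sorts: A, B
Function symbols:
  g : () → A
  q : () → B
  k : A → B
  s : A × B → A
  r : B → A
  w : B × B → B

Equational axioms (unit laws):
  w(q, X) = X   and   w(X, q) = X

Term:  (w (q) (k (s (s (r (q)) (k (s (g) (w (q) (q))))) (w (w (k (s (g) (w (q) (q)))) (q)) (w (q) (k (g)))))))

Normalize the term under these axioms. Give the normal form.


1. (w (q) (k (s (s (r (q)) (k (s (g) (w (q) (q))))) (w (w (k (s (g) (w (q) (q)))) (q)) (w (q) (k (g)))))))  →  (k (s (s (r (q)) (k (s (g) (w (q) (q))))) (w (w (k (s (g) (w (q) (q)))) (q)) (w (q) (k (g))))))
2. (k (s (s (r (q)) (k (s (g) (w (q) (q))))) (w (w (k (s (g) (w (q) (q)))) (q)) (w (q) (k (g))))))  →  (k (s (s (r (q)) (k (s (g) (q)))) (w (w (k (s (g) (w (q) (q)))) (q)) (w (q) (k (g))))))
3. (k (s (s (r (q)) (k (s (g) (q)))) (w (w (k (s (g) (w (q) (q)))) (q)) (w (q) (k (g))))))  →  (k (s (s (r (q)) (k (s (g) (q)))) (w (k (s (g) (w (q) (q)))) (w (q) (k (g))))))
4. (k (s (s (r (q)) (k (s (g) (q)))) (w (k (s (g) (w (q) (q)))) (w (q) (k (g))))))  →  (k (s (s (r (q)) (k (s (g) (q)))) (w (k (s (g) (q))) (w (q) (k (g))))))
5. (k (s (s (r (q)) (k (s (g) (q)))) (w (k (s (g) (q))) (w (q) (k (g))))))  →  (k (s (s (r (q)) (k (s (g) (q)))) (w (k (s (g) (q))) (k (g)))))

normal form = (k (s (s (r (q)) (k (s (g) (q)))) (w (k (s (g) (q))) (k (g)))))


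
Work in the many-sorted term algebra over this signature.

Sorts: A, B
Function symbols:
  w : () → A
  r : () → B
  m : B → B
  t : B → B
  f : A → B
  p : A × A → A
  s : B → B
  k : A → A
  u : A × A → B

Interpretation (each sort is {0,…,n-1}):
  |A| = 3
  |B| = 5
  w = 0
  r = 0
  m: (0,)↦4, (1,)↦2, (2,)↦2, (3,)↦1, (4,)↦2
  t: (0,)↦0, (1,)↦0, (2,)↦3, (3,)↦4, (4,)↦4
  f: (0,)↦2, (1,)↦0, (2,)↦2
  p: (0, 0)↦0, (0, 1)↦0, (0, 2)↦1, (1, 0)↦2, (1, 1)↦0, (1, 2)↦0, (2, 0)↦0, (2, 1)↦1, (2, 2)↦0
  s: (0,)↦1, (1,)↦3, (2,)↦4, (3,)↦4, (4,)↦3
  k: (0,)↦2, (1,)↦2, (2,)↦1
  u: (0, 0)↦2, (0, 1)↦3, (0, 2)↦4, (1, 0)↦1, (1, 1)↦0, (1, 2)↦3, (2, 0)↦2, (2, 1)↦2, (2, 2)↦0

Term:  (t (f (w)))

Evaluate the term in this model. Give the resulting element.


value = 3

  w = 0
  (f (w)) = f(0,) = 2
  (t (f (w))) = t(2,) = 3


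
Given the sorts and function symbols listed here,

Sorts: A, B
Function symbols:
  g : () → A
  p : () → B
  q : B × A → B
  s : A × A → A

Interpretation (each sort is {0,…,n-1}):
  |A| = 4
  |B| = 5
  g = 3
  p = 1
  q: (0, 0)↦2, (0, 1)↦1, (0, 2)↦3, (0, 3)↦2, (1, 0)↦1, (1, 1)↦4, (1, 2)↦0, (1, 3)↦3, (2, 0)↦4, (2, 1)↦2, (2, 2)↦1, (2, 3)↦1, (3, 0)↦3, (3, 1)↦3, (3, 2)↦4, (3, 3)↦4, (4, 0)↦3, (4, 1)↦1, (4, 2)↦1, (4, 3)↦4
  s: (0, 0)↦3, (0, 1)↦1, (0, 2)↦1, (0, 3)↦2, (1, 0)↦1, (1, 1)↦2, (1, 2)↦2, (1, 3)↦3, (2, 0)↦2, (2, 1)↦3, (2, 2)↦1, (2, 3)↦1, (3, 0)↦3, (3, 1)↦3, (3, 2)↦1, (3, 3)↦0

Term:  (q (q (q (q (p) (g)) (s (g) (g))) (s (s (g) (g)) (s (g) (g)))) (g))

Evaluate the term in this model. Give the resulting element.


value = 4

  p = 1
  g = 3
  (q (p) (g)) = q(1, 3) = 3
  g = 3
  g = 3
  (s (g) (g)) = s(3, 3) = 0
  (q (q (p) (g)) (s (g) (g))) = q(3, 0) = 3
  g = 3
  g = 3
  (s (g) (g)) = s(3, 3) = 0
  g = 3
  g = 3
  (s (g) (g)) = s(3, 3) = 0
  (s (s (g) (g)) (s (g) (g))) = s(0, 0) = 3
  (q (q (q (p) (g)) (s (g) (g))) (s (s (g) (g)) (s (g) (g)))) = q(3, 3) = 4
  g = 3
  (q (q (q (q (p) (g)) (s (g) (g))) (s (s (g) (g)) (s (g) (g)))) (g)) = q(4, 3) = 4


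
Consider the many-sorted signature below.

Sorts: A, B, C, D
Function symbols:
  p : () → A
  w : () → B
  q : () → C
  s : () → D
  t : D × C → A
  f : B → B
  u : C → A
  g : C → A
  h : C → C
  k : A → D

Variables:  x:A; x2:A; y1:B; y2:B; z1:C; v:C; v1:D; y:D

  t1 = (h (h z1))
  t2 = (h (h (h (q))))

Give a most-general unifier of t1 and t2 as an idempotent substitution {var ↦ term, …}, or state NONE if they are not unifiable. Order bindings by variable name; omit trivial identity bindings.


{z1 ↦ (h (q))}


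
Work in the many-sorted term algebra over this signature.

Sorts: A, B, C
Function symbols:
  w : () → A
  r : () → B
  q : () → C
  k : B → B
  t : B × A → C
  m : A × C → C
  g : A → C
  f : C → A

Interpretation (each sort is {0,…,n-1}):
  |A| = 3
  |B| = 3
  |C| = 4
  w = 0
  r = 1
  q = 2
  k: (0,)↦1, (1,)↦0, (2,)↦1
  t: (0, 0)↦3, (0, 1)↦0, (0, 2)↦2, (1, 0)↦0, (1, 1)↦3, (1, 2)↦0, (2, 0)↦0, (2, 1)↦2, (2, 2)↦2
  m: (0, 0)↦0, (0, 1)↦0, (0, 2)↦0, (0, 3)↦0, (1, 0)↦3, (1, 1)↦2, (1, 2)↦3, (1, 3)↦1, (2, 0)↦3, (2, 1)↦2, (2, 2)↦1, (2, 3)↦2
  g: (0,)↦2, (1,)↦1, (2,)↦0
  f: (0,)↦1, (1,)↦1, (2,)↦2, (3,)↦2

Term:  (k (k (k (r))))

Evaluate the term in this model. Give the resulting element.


value = 0

  r = 1
  (k (r)) = k(1,) = 0
  (k (k (r))) = k(0,) = 1
  (k (k (k (r)))) = k(1,) = 0


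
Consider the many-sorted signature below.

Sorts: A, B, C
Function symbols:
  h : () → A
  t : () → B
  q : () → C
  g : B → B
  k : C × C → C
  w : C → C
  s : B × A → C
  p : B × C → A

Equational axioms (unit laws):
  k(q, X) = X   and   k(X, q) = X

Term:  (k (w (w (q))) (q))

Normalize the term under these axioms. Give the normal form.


normal form = (w (w (q)))

1. (k (w (w (q))) (q))  →  (w (w (q)))


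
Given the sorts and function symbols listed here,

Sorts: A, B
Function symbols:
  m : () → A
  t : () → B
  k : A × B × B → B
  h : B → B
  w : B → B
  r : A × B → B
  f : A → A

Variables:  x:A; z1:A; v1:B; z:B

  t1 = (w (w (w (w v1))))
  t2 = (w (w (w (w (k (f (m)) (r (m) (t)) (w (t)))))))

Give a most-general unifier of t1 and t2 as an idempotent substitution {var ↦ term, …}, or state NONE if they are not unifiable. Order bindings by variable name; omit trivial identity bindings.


{v1 ↦ (k (f (m)) (r (m) (t)) (w (t)))}
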